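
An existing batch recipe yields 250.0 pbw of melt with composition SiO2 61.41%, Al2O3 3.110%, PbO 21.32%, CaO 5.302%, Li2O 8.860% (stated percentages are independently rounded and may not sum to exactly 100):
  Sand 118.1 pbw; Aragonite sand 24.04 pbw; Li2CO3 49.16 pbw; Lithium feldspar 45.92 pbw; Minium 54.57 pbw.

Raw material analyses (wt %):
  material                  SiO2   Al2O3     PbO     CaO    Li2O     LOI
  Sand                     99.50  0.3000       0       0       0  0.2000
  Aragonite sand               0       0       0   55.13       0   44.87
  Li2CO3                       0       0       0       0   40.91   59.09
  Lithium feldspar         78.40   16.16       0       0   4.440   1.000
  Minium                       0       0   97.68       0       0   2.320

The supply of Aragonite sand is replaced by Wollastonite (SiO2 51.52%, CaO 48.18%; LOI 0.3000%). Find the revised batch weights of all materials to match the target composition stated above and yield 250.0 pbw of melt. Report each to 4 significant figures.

The intermediate values are displayed, rounded to 4 significant digits, in the printout — each numeric step keeps exact precision all the way through — a single rounding produces each reported value. Derived quantities (the yield, the five compositions, glass mass, LOI, totals) are re-derived at full precision from the batch weights at 250.0 pbw of glass exactly as printed in problem or answer.
The oxide mass targets at 250.0 pbw melt:
  SiO2: 61.41% × 250.0 = 153.5 pbw
  Al2O3: 3.110% × 250.0 = 7.775 pbw
  PbO: 21.32% × 250.0 = 53.30 pbw
  CaO: 5.302% × 250.0 = 13.26 pbw
  Li2O: 8.860% × 250.0 = 22.15 pbw
Verifying the oxide balance from the weights as reported, at the basis given (target by target, the sums agree given rounding of the digits):
  SiO2: 103.7·0.9950 + 27.51·0.5152 + 46.19·0.7840 = 153.6 pbw (target 153.5 pbw)
  Al2O3: 103.7·0.003000 + 46.19·0.1616 = 7.775 pbw (target 7.775 pbw)
  PbO: 54.57·0.9768 = 53.30 pbw (target 53.30 pbw)
  CaO: 27.51·0.4818 = 13.25 pbw (target 13.26 pbw)
  Li2O: 49.13·0.4091 + 46.19·0.04440 = 22.15 pbw (target 22.15 pbw)
Glass-mass sanity pass: net batch after ignition = 250.1 pbw (oxide target masses add up to 250.0 pbw; with the basis standing at 250.0 pbw — gaps are rounding artifacts).
Batch total: Σ batch = 281.1 pbw; ignition loss, Σ(batch × LOI) = 31.05 pbw; yield, glass over the total, = 88.95%.

Revised batch per 250.0 pbw melt:
  Sand: 103.7 pbw
  Wollastonite: 27.51 pbw
  Li2CO3: 49.13 pbw
  Lithium feldspar: 46.19 pbw
  Minium: 54.57 pbw
Total batch = 281.1 pbw; LOI loss = 31.05 pbw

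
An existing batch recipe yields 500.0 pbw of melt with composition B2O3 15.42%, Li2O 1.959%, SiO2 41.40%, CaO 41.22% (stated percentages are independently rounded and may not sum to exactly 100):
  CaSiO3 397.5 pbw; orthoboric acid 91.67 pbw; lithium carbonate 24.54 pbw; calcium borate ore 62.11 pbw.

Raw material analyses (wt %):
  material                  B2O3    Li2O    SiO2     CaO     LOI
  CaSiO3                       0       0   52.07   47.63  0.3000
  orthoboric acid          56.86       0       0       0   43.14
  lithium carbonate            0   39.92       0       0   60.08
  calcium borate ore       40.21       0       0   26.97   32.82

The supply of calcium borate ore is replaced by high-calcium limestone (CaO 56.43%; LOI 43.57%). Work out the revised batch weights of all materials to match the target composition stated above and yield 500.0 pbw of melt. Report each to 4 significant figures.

Values along the way are shown, rounded to 4 significant digits, at each printed step. The whole derivation maintains full float precision in all steps; a single rounding yields each reported number; derived quantities are carried from the batch weights at 500.0 pbw of glass at full precision (totals, LOI, the yield, net glass mass, four oxide percentages), exactly as shown in problem or answer.
The oxide mass targets at 500.0 pbw melt:
  B2O3: 15.42% × 500.0 = 77.10 pbw
  Li2O: 1.959% × 500.0 = 9.795 pbw
  SiO2: 41.40% × 500.0 = 207.0 pbw
  CaO: 41.22% × 500.0 = 206.1 pbw
A balance pass over the oxides, using the reported weights, on the stated basis (target by target, the sums agree given rounding of the digits):
  B2O3: 135.6·0.5686 = 77.10 pbw (target 77.10 pbw)
  Li2O: 24.54·0.3992 = 9.796 pbw (target 9.795 pbw)
  SiO2: 397.5·0.5207 = 207.0 pbw (target 207.0 pbw)
  CaO: 397.5·0.4763 + 29.68·0.5643 = 206.1 pbw (target 206.1 pbw)
Glass-mass bookkeeping: total charge less LOI = 500.0 pbw (targets for the oxides total 500.0 pbw; stated basis 500.0 pbw — differing by rounding only).
Batch total: Σ batch = 587.3 pbw; LOI loss = Σ batch·LOI = 87.37 pbw; yield: glass divided by total = 85.12%.

Revised batch per 500.0 pbw melt:
  CaSiO3: 397.5 pbw
  orthoboric acid: 135.6 pbw
  lithium carbonate: 24.54 pbw
  high-calcium limestone: 29.68 pbw
Total batch = 587.3 pbw; LOI loss = 87.37 pbw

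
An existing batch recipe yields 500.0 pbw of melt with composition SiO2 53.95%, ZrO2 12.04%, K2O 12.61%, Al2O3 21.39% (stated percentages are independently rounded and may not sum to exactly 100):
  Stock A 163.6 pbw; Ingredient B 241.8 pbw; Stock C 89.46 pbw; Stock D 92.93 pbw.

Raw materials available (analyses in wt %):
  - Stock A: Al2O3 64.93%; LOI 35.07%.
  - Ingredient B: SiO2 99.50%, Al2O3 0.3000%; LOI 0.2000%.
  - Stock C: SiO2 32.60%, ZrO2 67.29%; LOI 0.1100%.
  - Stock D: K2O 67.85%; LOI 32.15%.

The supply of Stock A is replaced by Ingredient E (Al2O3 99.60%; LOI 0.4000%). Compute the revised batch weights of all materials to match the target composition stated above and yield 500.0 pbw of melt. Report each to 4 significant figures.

Mid-chain values are printed rounded to 4 significant figures as written — the working math runs at exact precision through the solve. Each reported result takes just one rounding. Derived quantities, including the totals, net glass mass, yield, ignition loss, four oxide percentages, are rebuilt from the weighed amounts per 500.0 pbw of glass in exact precision, exactly as shown in the problem or answer text.
Target masses of each oxide per 500.0 pbw melt:
  SiO2: 53.95% × 500.0 = 269.8 pbw
  ZrO2: 12.04% × 500.0 = 60.20 pbw
  K2O: 12.61% × 500.0 = 63.05 pbw
  Al2O3: 21.39% × 500.0 = 107.0 pbw
Balance tally, oxide-wise, given the weights on record, relative to the basis at hand (sums match the target masses modulo rounding of the values):
  SiO2: 241.8·0.9950 + 89.46·0.3260 = 269.8 pbw (target 269.8 pbw)
  ZrO2: 89.46·0.6729 = 60.20 pbw (target 60.20 pbw)
  K2O: 92.93·0.6785 = 63.05 pbw (target 63.05 pbw)
  Al2O3: 106.7·0.9960 + 241.8·0.003000 = 107.0 pbw (target 107.0 pbw)
Glass-mass bookkeeping: batch Σ − ignition loss = 500.0 pbw (targets for the oxides total 500.0 pbw; stated basis 500.0 pbw — deltas are rounding alone).
Total batch = Σ batch = 530.9 pbw; Σ batch·LOI gives LOI loss = 30.89 pbw; as yield: glass ÷ batch → 94.18%.

Revised batch per 500.0 pbw melt:
  Ingredient E: 106.7 pbw
  Ingredient B: 241.8 pbw
  Stock C: 89.46 pbw
  Stock D: 92.93 pbw
Total batch = 530.9 pbw; LOI loss = 30.89 pbw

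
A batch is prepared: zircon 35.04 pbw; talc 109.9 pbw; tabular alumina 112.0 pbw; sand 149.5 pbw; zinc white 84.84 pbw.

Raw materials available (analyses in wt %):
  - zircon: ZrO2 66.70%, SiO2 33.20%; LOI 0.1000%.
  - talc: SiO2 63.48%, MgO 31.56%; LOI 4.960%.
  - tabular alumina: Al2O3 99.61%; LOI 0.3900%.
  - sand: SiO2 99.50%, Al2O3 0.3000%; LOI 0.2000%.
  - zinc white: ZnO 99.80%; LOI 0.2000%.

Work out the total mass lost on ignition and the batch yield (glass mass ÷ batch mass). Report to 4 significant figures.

The intermediate values are shown with 4-significant-figure rounding across the worked steps; the whole derivation keeps exact precision in all steps. Exactly one rounding goes into every reported result; derived quantities, including net glass mass, yield, five oxide percentages, ignition loss, the totals, are computed using the weight values at 484.9 pbw of glass in full float precision, as quoted within problem or answer.
LOI of each material in turn:
  zircon: 35.04 × 0.001000 = 0.03504 pbw
  talc: 109.9 × 0.04960 = 5.451 pbw
  tabular alumina: 112.0 × 0.003900 = 0.4368 pbw
  sand: 149.5 × 0.002000 = 0.2990 pbw
  zinc white: 84.84 × 0.002000 = 0.1697 pbw
Total LOI = 6.392 pbw
Glass = batch − LOI = 491.3 − 6.392 = 484.9 pbw

LOI loss = 6.392 pbw; glass = 484.9 pbw; yield = 98.70%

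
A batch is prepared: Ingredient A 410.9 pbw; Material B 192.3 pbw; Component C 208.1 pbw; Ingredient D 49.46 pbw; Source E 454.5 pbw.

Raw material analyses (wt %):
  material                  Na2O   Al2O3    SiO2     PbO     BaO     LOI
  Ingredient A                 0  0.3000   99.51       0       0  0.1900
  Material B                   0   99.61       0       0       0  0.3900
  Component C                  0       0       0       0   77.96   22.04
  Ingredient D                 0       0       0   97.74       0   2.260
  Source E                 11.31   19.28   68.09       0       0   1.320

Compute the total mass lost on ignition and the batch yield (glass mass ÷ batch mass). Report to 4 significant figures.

The intermediate values appear rounded to four significant figures in the printout — the working math maintains full float precision through the solve. A single rounding yields every reported result. Derived quantities are re-derived in exact precision (the yield, net glass mass, totals, ignition loss, five oxide percentages) from the weighed amounts on 1261 pbw of glass precisely as stated by the problem or answer text.
Ignition loss by material:
  Ingredient A: 410.9 × 0.001900 = 0.7807 pbw
  Material B: 192.3 × 0.003900 = 0.7500 pbw
  Component C: 208.1 × 0.2204 = 45.87 pbw
  Ingredient D: 49.46 × 0.02260 = 1.118 pbw
  Source E: 454.5 × 0.01320 = 5.999 pbw
Total LOI = 54.51 pbw
Glass = batch − LOI = 1315 − 54.51 = 1261 pbw

LOI loss = 54.51 pbw; glass = 1261 pbw; yield = 95.86%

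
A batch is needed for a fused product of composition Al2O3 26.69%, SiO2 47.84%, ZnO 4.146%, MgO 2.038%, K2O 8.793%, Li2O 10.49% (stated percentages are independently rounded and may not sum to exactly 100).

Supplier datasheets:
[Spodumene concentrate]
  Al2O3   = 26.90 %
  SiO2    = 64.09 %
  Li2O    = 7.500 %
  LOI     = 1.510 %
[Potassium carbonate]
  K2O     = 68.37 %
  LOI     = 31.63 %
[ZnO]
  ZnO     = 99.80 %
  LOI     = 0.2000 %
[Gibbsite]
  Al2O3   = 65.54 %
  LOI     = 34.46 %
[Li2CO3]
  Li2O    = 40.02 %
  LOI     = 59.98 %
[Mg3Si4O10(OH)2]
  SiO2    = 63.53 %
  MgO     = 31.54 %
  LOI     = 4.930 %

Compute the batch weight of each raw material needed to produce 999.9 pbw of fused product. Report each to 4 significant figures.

Batch per 999.9 pbw fused product:
  Spodumene concentrate: 682.3 pbw
  Potassium carbonate: 128.6 pbw
  ZnO: 41.54 pbw
  Gibbsite: 127.1 pbw
  Li2CO3: 134.2 pbw
  Mg3Si4O10(OH)2: 64.61 pbw
Total batch = 1178 pbw; LOI loss = 178.5 pbw; yield = 84.85%

Intermediates are displayed rounded to 4 significant digits. All internal work holds exact precision at every stage. Each reported number takes just one rounding. The derived quantities, including the six compositions, the yield, the totals, glass mass, LOI, are rebuilt from the weighed amounts on 999.9 pbw of glass at full float precision as set out in the question or the answer.
Per-oxide target masses for 999.9 pbw fused product:
  Al2O3: 26.69% × 999.9 = 266.9 pbw
  SiO2: 47.84% × 999.9 = 478.4 pbw
  ZnO: 4.146% × 999.9 = 41.46 pbw
  MgO: 2.038% × 999.9 = 20.38 pbw
  K2O: 8.793% × 999.9 = 87.92 pbw
  Li2O: 10.49% × 999.9 = 104.9 pbw
Sums-versus-targets review with the batch weights as given, on the stated basis (delivered sums recover each target up to rounding of the answer):
  Al2O3: 682.3·0.2690 + 127.1·0.6554 = 266.8 pbw (target 266.9 pbw)
  SiO2: 682.3·0.6409 + 64.61·0.6353 = 478.3 pbw (target 478.4 pbw)
  ZnO: 41.54·0.9980 = 41.46 pbw (target 41.46 pbw)
  MgO: 64.61·0.3154 = 20.38 pbw (target 20.38 pbw)
  K2O: 128.6·0.6837 = 87.92 pbw (target 87.92 pbw)
  Li2O: 682.3·0.07500 + 134.2·0.4002 = 104.9 pbw (target 104.9 pbw)
Consistency of the glass mass: whole batch net of LOI = 999.8 pbw (targets for the oxides total 999.9 pbw; with the basis standing at 999.9 pbw — rounding explains the deltas).
Batch grand total — Σ batch = 1178 pbw; Σ batch·LOI gives LOI loss = 178.5 pbw; yield = glass ÷ total batch = 84.85%.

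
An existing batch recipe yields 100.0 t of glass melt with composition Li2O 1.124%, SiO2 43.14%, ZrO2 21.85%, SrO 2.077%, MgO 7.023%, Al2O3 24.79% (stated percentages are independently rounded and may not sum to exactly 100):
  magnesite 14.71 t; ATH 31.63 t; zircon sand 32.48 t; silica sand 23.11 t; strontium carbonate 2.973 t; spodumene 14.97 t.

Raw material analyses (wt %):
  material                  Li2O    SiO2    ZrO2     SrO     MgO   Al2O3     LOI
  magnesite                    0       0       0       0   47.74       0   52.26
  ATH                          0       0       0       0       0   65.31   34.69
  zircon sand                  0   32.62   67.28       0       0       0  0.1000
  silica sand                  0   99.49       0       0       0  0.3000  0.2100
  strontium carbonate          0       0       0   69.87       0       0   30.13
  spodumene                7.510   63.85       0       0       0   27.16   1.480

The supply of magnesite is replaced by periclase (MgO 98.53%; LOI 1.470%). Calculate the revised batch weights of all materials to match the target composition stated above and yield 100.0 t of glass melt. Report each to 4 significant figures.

Mid-chain values are printed rounded to four significant figures; every computation runs at full precision through the solve — each reported figure takes just one rounding; the derived quantities are rebuilt in full float precision (the six compositions, the yield, the totals, net glass mass, ignition loss) using the weight values per 100.0 t of glass, as given in question or answer.
Target masses of each oxide per 100.0 t glass melt:
  Li2O: 1.124% × 100.0 = 1.124 t
  SiO2: 43.14% × 100.0 = 43.14 t
  ZrO2: 21.85% × 100.0 = 21.85 t
  SrO: 2.077% × 100.0 = 2.077 t
  MgO: 7.023% × 100.0 = 7.023 t
  Al2O3: 24.79% × 100.0 = 24.79 t
Sums-versus-targets review applying the batch weights above, against the basis in use (oxide sums agree with the targets exact up to rounding of places):
  Li2O: 14.97·0.07510 = 1.124 t (target 1.124 t)
  SiO2: 32.48·0.3262 + 23.11·0.9949 + 14.97·0.6385 = 43.15 t (target 43.14 t)
  ZrO2: 32.48·0.6728 = 21.85 t (target 21.85 t)
  SrO: 2.973·0.6987 = 2.077 t (target 2.077 t)
  MgO: 7.128·0.9853 = 7.023 t (target 7.023 t)
  Al2O3: 31.63·0.6531 + 23.11·0.003000 + 14.97·0.2716 = 24.79 t (target 24.79 t)
Consistency of the glass mass: whole batch net of LOI = 100.0 t (summing oxide targets gives 100.0 t; basis as stated: 100.0 t — a pure rounding effect).
Batch grand total — Σ batch = 112.3 t; LOI loss = Σ batch·LOI = 12.28 t; as yield: glass ÷ batch → 89.07%.

Revised batch per 100.0 t glass melt:
  periclase: 7.128 t
  ATH: 31.63 t
  zircon sand: 32.48 t
  silica sand: 23.11 t
  strontium carbonate: 2.973 t
  spodumene: 14.97 t
Total batch = 112.3 t; LOI loss = 12.28 t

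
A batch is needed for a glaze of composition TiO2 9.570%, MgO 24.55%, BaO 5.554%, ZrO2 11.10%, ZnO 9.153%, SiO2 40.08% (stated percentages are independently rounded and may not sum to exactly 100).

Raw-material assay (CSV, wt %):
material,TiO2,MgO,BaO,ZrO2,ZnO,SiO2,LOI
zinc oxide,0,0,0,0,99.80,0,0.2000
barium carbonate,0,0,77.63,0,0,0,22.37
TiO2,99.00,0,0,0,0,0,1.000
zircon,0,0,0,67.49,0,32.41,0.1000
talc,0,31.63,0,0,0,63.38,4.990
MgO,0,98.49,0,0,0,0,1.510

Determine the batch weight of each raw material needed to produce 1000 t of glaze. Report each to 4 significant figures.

Every computation maintains full float precision through every step; working values are printed, rounded to 4 significant digits, in the printout — every reported figure receives exactly one rounding — the derived quantities, which include ignition loss, net glass mass, six oxide percentages, the yield, the totals, are re-derived in exact precision, exactly as shown in question or answer, using the weight values at 1000 t of glass.
Target oxide masses per 1000 t glaze:
  TiO2: 9.570% × 1000 = 95.70 t
  MgO: 24.55% × 1000 = 245.5 t
  BaO: 5.554% × 1000 = 55.54 t
  ZrO2: 11.10% × 1000 = 111.0 t
  ZnO: 9.153% × 1000 = 91.53 t
  SiO2: 40.08% × 1000 = 400.8 t
A balance pass over the oxides, working from each reported weight, per the basis as stated (sum by sum, the targets are met inside rounding margins):
  TiO2: 96.67·0.9900 = 95.70 t (target 95.70 t)
  MgO: 548.3·0.3163 + 73.19·0.9849 = 245.5 t (target 245.5 t)
  BaO: 71.54·0.7763 = 55.54 t (target 55.54 t)
  ZrO2: 164.5·0.6749 = 111.0 t (target 111.0 t)
  ZnO: 91.71·0.9980 = 91.53 t (target 91.53 t)
  SiO2: 164.5·0.3241 + 548.3·0.6338 = 400.8 t (target 400.8 t)
Glass mass check: batch Σ − ignition loss = 1000 t (the Σ of target masses is 1000 t; the stated basis being 1000 t — rounding explains the deltas).
Total batch = Σ batch = 1046 t; ignition loss, Σ(batch × LOI) = 45.78 t; as yield: glass ÷ batch → 95.62%.

Batch per 1000 t glaze:
  zinc oxide: 91.71 t
  barium carbonate: 71.54 t
  TiO2: 96.67 t
  zircon: 164.5 t
  talc: 548.3 t
  MgO: 73.19 t
Total batch = 1046 t; LOI loss = 45.78 t; yield = 95.62%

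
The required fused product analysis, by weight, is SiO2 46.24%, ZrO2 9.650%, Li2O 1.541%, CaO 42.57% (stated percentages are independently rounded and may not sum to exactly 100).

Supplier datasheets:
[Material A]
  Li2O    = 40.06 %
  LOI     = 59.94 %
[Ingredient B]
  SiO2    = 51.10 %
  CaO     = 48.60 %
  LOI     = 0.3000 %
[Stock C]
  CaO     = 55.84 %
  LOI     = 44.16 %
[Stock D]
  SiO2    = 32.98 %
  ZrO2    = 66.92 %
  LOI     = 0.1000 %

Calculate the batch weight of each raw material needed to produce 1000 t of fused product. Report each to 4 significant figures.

Each numeric step maintains exact precision at all times; working values are displayed, with 4-significant-figure rounding, in the working; every reported value includes exactly one rounding. The derived quantities, which include totals, yield, the four compositions, ignition loss, net glass mass, are computed at full precision, as quoted within either problem or answer, from the batch weights on 1000 t of glass.
Oxide-by-oxide targets in 1000 t fused product:
  SiO2: 46.24% × 1000 = 462.4 t
  ZrO2: 9.650% × 1000 = 96.50 t
  Li2O: 1.541% × 1000 = 15.41 t
  CaO: 42.57% × 1000 = 425.7 t
Checking each oxide sum on the weights just shown, under the basis named above (delivered sums recover each target net of answer rounding effects):
  SiO2: 811.8·0.5110 + 144.2·0.3298 = 462.4 t (target 462.4 t)
  ZrO2: 144.2·0.6692 = 96.50 t (target 96.50 t)
  Li2O: 38.47·0.4006 = 15.41 t (target 15.41 t)
  CaO: 811.8·0.4860 + 55.79·0.5584 = 425.7 t (target 425.7 t)
Auditing the glass mass value: whole batch net of LOI = 1000 t (per-oxide target masses sum to 1000 t; basis as stated: 1000 t — differing by rounding only).
Adding the batch up: Σ batch = 1050 t; LOI loss = Σ batch·LOI = 50.28 t; yield = glass ÷ total batch = 95.21%.

Batch per 1000 t fused product:
  Material A: 38.47 t
  Ingredient B: 811.8 t
  Stock C: 55.79 t
  Stock D: 144.2 t
Total batch = 1050 t; LOI loss = 50.28 t; yield = 95.21%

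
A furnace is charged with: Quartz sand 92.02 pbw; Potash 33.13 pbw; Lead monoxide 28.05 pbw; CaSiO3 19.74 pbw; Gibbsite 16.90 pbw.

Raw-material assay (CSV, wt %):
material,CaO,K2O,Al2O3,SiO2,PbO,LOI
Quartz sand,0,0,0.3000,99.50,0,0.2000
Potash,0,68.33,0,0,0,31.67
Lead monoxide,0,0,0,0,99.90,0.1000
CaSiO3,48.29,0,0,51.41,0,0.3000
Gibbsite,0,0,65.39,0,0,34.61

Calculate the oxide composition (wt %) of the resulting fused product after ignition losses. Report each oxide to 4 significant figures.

Each numeric step holds exact precision end to end — values along the way are displayed rounded to four significant digits in the working. Each reported figure is rounded a single time. Derived quantities (the five compositions, net glass mass, ignition loss, totals, yield) are carried in exact precision from the batch weights on 173.2 pbw of glass as quoted within the problem or the answer.
Per-oxide mass from batch:
  CaO: 19.74·0.4829 = 9.532 pbw
  K2O: 33.13·0.6833 = 22.64 pbw
  Al2O3: 92.02·0.003000 + 16.90·0.6539 = 11.33 pbw
  SiO2: 92.02·0.9950 + 19.74·0.5141 = 101.7 pbw
  PbO: 28.05·0.9990 = 28.02 pbw
LOI: 92.02·0.002000 + 33.13·0.3167 + 28.05·0.001000 + 19.74·0.003000 + 16.90·0.3461 = 16.61 pbw
Resulting glass, batch − LOI: 189.8 − 16.61 = 173.2 pbw (= the summed oxide contributions)
percent share: oxide ÷ glass, ×100

Glass mass = 173.2 pbw (batch 189.8 − LOI 16.61).
Composition: CaO 5.503%, K2O 13.07%, Al2O3 6.539%, SiO2 58.71%, PbO 16.18%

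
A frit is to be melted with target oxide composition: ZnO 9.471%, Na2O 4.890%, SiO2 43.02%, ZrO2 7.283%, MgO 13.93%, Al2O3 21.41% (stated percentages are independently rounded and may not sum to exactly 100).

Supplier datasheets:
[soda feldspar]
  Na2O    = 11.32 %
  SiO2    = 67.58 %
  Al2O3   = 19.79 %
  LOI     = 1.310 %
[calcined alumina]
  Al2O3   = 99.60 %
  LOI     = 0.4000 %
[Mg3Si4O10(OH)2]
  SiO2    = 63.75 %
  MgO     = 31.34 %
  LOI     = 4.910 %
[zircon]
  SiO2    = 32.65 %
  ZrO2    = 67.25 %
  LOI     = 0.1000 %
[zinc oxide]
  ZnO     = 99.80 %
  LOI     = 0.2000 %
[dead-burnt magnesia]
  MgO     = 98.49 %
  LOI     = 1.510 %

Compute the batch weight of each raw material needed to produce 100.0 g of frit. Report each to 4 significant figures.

Batch per 100.0 g frit:
  soda feldspar: 43.20 g
  calcined alumina: 12.91 g
  Mg3Si4O10(OH)2: 16.14 g
  zircon: 10.83 g
  zinc oxide: 9.490 g
  dead-burnt magnesia: 9.007 g
Total batch = 101.6 g; LOI loss = 1.576 g; yield = 98.45%

Values along the way are shown, with 4-significant-digit rounding, within the worked lines — the working math carries exact precision at every stage; exactly one rounding is applied to each reported figure — derived quantities, which include the six compositions, net glass mass, the totals, LOI, yield, are computed in full precision, as given in the problem or answer text, from the weighed amounts at 100.0 g of glass.
Target masses of each oxide per 100.0 g frit:
  ZnO: 9.471% × 100.0 = 9.471 g
  Na2O: 4.890% × 100.0 = 4.890 g
  SiO2: 43.02% × 100.0 = 43.02 g
  ZrO2: 7.283% × 100.0 = 7.283 g
  MgO: 13.93% × 100.0 = 13.93 g
  Al2O3: 21.41% × 100.0 = 21.41 g
Mass-balance tally per oxide using the reported weights, on the stated basis (delivered sums recover each target exact up to rounding of places):
  ZnO: 9.490·0.9980 = 9.471 g (target 9.471 g)
  Na2O: 43.20·0.1132 = 4.890 g (target 4.890 g)
  SiO2: 43.20·0.6758 + 16.14·0.6375 + 10.83·0.3265 = 43.02 g (target 43.02 g)
  ZrO2: 10.83·0.6725 = 7.283 g (target 7.283 g)
  MgO: 16.14·0.3134 + 9.007·0.9849 = 13.93 g (target 13.93 g)
  Al2O3: 43.20·0.1979 + 12.91·0.9960 = 21.41 g (target 21.41 g)
Glass mass check: net batch after ignition = 100.0 g (the Σ of target masses is 100.0 g; versus the stated basis of 100.0 g — a pure rounding effect).
Adding the batch up: Σ batch = 101.6 g; Σ batch·LOI gives LOI loss = 1.576 g; yield = glass ÷ total batch = 98.45%.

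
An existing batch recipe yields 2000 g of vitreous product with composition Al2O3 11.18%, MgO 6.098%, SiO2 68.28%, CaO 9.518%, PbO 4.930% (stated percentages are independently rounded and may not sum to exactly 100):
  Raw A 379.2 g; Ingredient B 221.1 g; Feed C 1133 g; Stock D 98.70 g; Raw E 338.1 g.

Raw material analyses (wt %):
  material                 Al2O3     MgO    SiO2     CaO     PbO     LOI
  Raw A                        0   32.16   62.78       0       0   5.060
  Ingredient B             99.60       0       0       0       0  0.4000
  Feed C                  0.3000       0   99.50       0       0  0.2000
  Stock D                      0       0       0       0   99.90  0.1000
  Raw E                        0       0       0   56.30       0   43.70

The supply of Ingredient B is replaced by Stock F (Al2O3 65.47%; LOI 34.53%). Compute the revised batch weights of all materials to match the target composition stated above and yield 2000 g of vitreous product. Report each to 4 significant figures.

Revised batch per 2000 g vitreous product:
  Raw A: 379.2 g
  Stock F: 336.3 g
  Feed C: 1133 g
  Stock D: 98.70 g
  Raw E: 338.1 g
Total batch = 2285 g; LOI loss = 285.4 g

Rounding to four significant figures extends to every intermediate as printed; the whole derivation maintains full float precision at all times — every reported number includes exactly one rounding. Derived quantities, including ignition loss, net glass mass, yield, five oxide percentages, the totals, are recomputed from the weighed amounts at 2000 g of glass in full float precision, as they appear in question or answer.
Oxide mass targets, per 2000 g vitreous product:
  Al2O3: 11.18% × 2000 = 223.6 g
  MgO: 6.098% × 2000 = 122.0 g
  SiO2: 68.28% × 2000 = 1366 g
  CaO: 9.518% × 2000 = 190.4 g
  PbO: 4.930% × 2000 = 98.60 g
Sums-versus-targets review per the reported batch figures, versus the basis set out (summed amounts equal target values given rounding of the digits):
  Al2O3: 336.3·0.6547 + 1133·0.003000 = 223.6 g (target 223.6 g)
  MgO: 379.2·0.3216 = 122.0 g (target 122.0 g)
  SiO2: 379.2·0.6278 + 1133·0.9950 = 1365 g (target 1366 g)
  CaO: 338.1·0.5630 = 190.4 g (target 190.4 g)
  PbO: 98.70·0.9990 = 98.60 g (target 98.60 g)
Glass mass check: total charge less LOI = 2000 g (per-oxide target masses sum to 2000 g; with the basis standing at 2000 g — a pure rounding effect).
Summing the batch: Σ batch = 2285 g; Σ batch·LOI gives LOI loss = 285.4 g; as yield: glass ÷ batch → 87.51%.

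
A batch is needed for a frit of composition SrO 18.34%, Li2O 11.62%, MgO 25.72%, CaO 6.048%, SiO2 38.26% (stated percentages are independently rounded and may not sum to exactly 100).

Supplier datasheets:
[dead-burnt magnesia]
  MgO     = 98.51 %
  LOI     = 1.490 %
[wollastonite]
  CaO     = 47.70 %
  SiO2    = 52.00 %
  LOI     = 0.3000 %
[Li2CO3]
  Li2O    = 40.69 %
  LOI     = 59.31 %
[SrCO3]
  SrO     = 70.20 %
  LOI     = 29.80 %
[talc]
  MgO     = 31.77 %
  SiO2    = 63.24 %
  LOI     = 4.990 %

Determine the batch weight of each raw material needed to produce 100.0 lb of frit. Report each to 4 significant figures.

All internal work runs at full float precision from first step to last. The intermediate values are displayed (rounded to 4 significant digits) across the worked steps. Every reported value takes just one rounding. All derived quantities are computed at full float precision (five oxide percentages, glass mass, totals, the yield, LOI) from the weighed amounts for 100.0 lb of glass, as they appear in the problem or answer text.
The oxide mass targets at 100.0 lb frit:
  SrO: 18.34% × 100.0 = 18.34 lb
  Li2O: 11.62% × 100.0 = 11.62 lb
  MgO: 25.72% × 100.0 = 25.72 lb
  CaO: 6.048% × 100.0 = 6.048 lb
  SiO2: 38.26% × 100.0 = 38.26 lb
Balance tally, oxide-wise, per the reported batch figures, under the basis named above (delivered sums recover each target inside rounding margins):
  SrO: 26.13·0.7020 = 18.34 lb (target 18.34 lb)
  Li2O: 28.56·0.4069 = 11.62 lb (target 11.62 lb)
  MgO: 9.960·0.9851 + 50.07·0.3177 = 25.72 lb (target 25.72 lb)
  CaO: 12.68·0.4770 = 6.048 lb (target 6.048 lb)
  SiO2: 12.68·0.5200 + 50.07·0.6324 = 38.26 lb (target 38.26 lb)
The glass-mass cross-check: batch Σ − ignition loss = 99.99 lb (summing oxide targets gives 99.99 lb; versus the stated basis of 100.0 lb — a pure rounding effect).
Adding the batch up: Σ batch = 127.4 lb; LOI loss = Σ batch·LOI = 27.41 lb; yield = glass ÷ total batch = 78.48%.

Batch per 100.0 lb frit:
  dead-burnt magnesia: 9.960 lb
  wollastonite: 12.68 lb
  Li2CO3: 28.56 lb
  SrCO3: 26.13 lb
  talc: 50.07 lb
Total batch = 127.4 lb; LOI loss = 27.41 lb; yield = 78.48%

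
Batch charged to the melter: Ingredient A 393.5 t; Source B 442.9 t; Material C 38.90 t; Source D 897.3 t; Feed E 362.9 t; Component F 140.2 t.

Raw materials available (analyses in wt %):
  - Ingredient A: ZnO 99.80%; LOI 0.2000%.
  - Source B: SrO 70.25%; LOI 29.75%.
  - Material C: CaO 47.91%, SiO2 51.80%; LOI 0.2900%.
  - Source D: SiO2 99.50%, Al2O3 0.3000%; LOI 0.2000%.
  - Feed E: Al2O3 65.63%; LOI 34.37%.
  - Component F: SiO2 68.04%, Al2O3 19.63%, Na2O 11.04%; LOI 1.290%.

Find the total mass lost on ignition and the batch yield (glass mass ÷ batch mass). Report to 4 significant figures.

LOI loss = 261.0 t; glass = 2015 t; yield = 88.53%

Working values are displayed rounded to 4 significant figures as written. All arithmetic carries exact precision from start to finish; exactly one rounding is applied to each reported value; all derived quantities are recomputed from the weighed amounts for 2015 t of glass at full precision (LOI, yield, glass mass, totals, the six compositions), as given in problem or answer.
Loss on ignition, line by line:
  Ingredient A: 393.5 × 0.002000 = 0.7870 t
  Source B: 442.9 × 0.2975 = 131.8 t
  Material C: 38.90 × 0.002900 = 0.1128 t
  Source D: 897.3 × 0.002000 = 1.795 t
  Feed E: 362.9 × 0.3437 = 124.7 t
  Component F: 140.2 × 0.01290 = 1.809 t
Total LOI = 261.0 t
Glass = batch − LOI = 2276 − 261.0 = 2015 t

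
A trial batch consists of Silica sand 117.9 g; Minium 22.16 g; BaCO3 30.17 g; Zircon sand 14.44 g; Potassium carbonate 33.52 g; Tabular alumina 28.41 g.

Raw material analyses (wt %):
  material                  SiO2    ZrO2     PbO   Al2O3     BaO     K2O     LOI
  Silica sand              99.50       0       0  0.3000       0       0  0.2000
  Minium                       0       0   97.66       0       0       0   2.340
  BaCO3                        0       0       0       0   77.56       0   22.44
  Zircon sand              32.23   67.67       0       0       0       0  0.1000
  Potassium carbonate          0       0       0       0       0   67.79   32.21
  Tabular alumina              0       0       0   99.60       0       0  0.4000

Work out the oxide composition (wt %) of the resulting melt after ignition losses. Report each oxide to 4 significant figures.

Glass mass = 228.2 g (batch 246.6 − LOI 18.45).
Composition: SiO2 53.46%, ZrO2 4.283%, PbO 9.486%, Al2O3 12.56%, BaO 10.26%, K2O 9.960%

Values along the way are shown, rounded to four significant digits, across the worked steps; all internal work maintains exact precision through every step; each reported result receives exactly one rounding; the derived quantities (ignition loss, yield, the six compositions, glass mass, the totals) are computed from the batch weights at 228.2 g of glass in full precision as they appear in the problem or answer text.
What the batch supplies per oxide:
  SiO2: 117.9·0.9950 + 14.44·0.3223 = 122.0 g
  ZrO2: 14.44·0.6767 = 9.772 g
  PbO: 22.16·0.9766 = 21.64 g
  Al2O3: 117.9·0.003000 + 28.41·0.9960 = 28.65 g
  BaO: 30.17·0.7756 = 23.40 g
  K2O: 33.52·0.6779 = 22.72 g
LOI: 117.9·0.002000 + 22.16·0.02340 + 30.17·0.2244 + 14.44·0.001000 + 33.52·0.3221 + 28.41·0.004000 = 18.45 g
Glass mass = batch − LOI = 246.6 − 18.45 = 228.2 g (= the summed oxide contributions)
wt % = oxide mass / glass mass × 100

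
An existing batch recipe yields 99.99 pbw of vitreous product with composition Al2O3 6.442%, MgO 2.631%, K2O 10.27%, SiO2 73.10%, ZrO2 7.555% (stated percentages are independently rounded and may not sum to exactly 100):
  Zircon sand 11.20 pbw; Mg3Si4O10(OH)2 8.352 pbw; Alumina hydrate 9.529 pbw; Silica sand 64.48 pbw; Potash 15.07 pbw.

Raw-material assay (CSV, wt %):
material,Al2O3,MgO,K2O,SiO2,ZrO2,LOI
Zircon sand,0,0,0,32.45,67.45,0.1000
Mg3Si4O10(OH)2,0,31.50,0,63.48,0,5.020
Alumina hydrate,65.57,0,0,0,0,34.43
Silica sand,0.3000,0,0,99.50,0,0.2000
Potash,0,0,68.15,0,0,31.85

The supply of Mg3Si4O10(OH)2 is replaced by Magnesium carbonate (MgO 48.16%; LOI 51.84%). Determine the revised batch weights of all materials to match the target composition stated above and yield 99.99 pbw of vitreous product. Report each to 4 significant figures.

All arithmetic holds exact precision through the solve. Working values appear, with 4-significant-digit rounding, across the worked steps — every reported number undergoes a single rounding; the derived quantities, which include ignition loss, the five compositions, totals, glass mass, yield, are re-derived at exact precision, as quoted within question or answer, from the weighed amounts at 99.99 pbw of glass.
Target oxide masses per 99.99 pbw vitreous product:
  Al2O3: 6.442% × 99.99 = 6.441 pbw
  MgO: 2.631% × 99.99 = 2.631 pbw
  K2O: 10.27% × 99.99 = 10.27 pbw
  SiO2: 73.10% × 99.99 = 73.09 pbw
  ZrO2: 7.555% × 99.99 = 7.554 pbw
Balance tally, oxide-wise, given the weights on record, under the basis named above (oxide sums agree with the targets inside rounding margins):
  Al2O3: 9.504·0.6557 + 69.81·0.003000 = 6.441 pbw (target 6.441 pbw)
  MgO: 5.462·0.4816 = 2.630 pbw (target 2.631 pbw)
  K2O: 15.07·0.6815 = 10.27 pbw (target 10.27 pbw)
  SiO2: 11.20·0.3245 + 69.81·0.9950 = 73.10 pbw (target 73.09 pbw)
  ZrO2: 11.20·0.6745 = 7.554 pbw (target 7.554 pbw)
Glass-mass closure: Σ batch − LOI loss = 99.99 pbw (the targets, summed, come to 99.99 pbw; the stated basis being 99.99 pbw — differing by rounding only).
Batch grand total — Σ batch = 111.0 pbw; loss to ignition Σ batch·LOI = 11.05 pbw; as yield: glass ÷ batch → 90.05%.

Revised batch per 99.99 pbw vitreous product:
  Zircon sand: 11.20 pbw
  Magnesium carbonate: 5.462 pbw
  Alumina hydrate: 9.504 pbw
  Silica sand: 69.81 pbw
  Potash: 15.07 pbw
Total batch = 111.0 pbw; LOI loss = 11.05 pbw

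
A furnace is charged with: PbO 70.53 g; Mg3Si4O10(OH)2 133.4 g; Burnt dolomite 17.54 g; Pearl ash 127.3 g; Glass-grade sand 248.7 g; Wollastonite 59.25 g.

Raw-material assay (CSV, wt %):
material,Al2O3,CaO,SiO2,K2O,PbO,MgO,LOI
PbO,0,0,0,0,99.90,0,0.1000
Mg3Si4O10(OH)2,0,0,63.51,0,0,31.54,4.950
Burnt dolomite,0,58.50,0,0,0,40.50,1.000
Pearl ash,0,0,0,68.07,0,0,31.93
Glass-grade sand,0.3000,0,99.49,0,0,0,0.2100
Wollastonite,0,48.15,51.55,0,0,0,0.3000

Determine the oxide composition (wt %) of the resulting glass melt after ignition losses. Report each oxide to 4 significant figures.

Glass mass = 608.5 g (batch 656.7 − LOI 48.20).
Composition: Al2O3 0.1226%, CaO 6.374%, SiO2 59.60%, K2O 14.24%, PbO 11.58%, MgO 8.082%

The whole derivation runs at full precision at all times — mid-chain values are printed rounded to four significant digits on the page — every reported value includes exactly one rounding. The derived quantities are computed using the weight values on 608.5 g of glass in full float precision (the totals, ignition loss, yield, six oxide percentages, net glass mass) precisely as stated by question or answer.
Oxide-by-oxide delivered mass:
  Al2O3: 248.7·0.003000 = 0.7461 g
  CaO: 17.54·0.5850 + 59.25·0.4815 = 38.79 g
  SiO2: 133.4·0.6351 + 248.7·0.9949 + 59.25·0.5155 = 362.7 g
  K2O: 127.3·0.6807 = 86.65 g
  PbO: 70.53·0.9990 = 70.46 g
  MgO: 133.4·0.3154 + 17.54·0.4050 = 49.18 g
LOI: 70.53·0.001000 + 133.4·0.04950 + 17.54·0.01000 + 127.3·0.3193 + 248.7·0.002100 + 59.25·0.003000 = 48.20 g
batch − LOI leaves glass = 656.7 − 48.20 = 608.5 g (= Σ oxide masses)
each oxide over glass, ×100, is wt %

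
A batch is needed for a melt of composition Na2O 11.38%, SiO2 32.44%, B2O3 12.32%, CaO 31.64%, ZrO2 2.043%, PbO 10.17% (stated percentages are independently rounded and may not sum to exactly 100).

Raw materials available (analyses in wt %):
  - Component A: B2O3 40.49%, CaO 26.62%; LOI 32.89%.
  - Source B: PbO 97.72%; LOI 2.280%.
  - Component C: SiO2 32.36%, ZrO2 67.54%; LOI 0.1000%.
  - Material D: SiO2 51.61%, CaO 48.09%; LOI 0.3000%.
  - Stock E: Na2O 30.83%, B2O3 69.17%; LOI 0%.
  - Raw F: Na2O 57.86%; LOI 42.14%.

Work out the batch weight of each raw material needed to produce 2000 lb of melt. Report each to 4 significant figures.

Batch per 2000 lb melt:
  Component A: 174.7 lb
  Source B: 208.1 lb
  Component C: 60.50 lb
  Material D: 1219 lb
  Stock E: 254.0 lb
  Raw F: 258.0 lb
Total batch = 2174 lb; LOI loss = 174.6 lb; yield = 91.97%

Intermediates are displayed, rounded to 4 significant digits, as written; the working math carries full float precision at all times. Every reported figure is rounded just once — derived quantities are recomputed in exact precision (net glass mass, ignition loss, the yield, the totals, six oxide percentages) starting from the weights on 2000 lb of glass as given in the question or the answer.
Target masses of each oxide per 2000 lb melt:
  Na2O: 11.38% × 2000 = 227.6 lb
  SiO2: 32.44% × 2000 = 648.8 lb
  B2O3: 12.32% × 2000 = 246.4 lb
  CaO: 31.64% × 2000 = 632.8 lb
  ZrO2: 2.043% × 2000 = 40.86 lb
  PbO: 10.17% × 2000 = 203.4 lb
Checking each oxide sum from the weights as reported, per the basis as stated (oxide sums agree with the targets inside rounding margins):
  Na2O: 254.0·0.3083 + 258.0·0.5786 = 227.6 lb (target 227.6 lb)
  SiO2: 60.50·0.3236 + 1219·0.5161 = 648.7 lb (target 648.8 lb)
  B2O3: 174.7·0.4049 + 254.0·0.6917 = 246.4 lb (target 246.4 lb)
  CaO: 174.7·0.2662 + 1219·0.4809 = 632.7 lb (target 632.8 lb)
  ZrO2: 60.50·0.6754 = 40.86 lb (target 40.86 lb)
  PbO: 208.1·0.9772 = 203.4 lb (target 203.4 lb)
Consistency of the glass mass: total batch − LOI = 2000 lb (oxide target masses add up to 2000 lb; the stated basis being 2000 lb — differing by rounding only).
Whole-batch sum: Σ batch = 2174 lb; loss to ignition Σ batch·LOI = 174.6 lb; yield: glass divided by total = 91.97%.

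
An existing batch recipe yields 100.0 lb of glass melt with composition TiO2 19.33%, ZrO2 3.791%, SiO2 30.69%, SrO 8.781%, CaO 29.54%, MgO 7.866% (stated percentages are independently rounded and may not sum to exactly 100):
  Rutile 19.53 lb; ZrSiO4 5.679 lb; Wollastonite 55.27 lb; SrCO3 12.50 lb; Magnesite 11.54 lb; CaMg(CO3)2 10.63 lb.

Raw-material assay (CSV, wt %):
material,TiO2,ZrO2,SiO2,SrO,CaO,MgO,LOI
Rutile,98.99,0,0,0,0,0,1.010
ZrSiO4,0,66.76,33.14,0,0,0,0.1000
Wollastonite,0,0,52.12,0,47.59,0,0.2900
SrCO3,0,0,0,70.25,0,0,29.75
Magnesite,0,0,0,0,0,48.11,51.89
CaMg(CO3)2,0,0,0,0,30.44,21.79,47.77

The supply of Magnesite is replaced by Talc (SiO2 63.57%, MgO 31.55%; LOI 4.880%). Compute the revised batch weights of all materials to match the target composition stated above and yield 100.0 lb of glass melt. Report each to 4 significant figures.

Revised batch per 100.0 lb glass melt:
  Rutile: 19.53 lb
  ZrSiO4: 5.679 lb
  Wollastonite: 46.01 lb
  SrCO3: 12.50 lb
  Talc: 7.592 lb
  CaMg(CO3)2: 25.11 lb
Total batch = 116.4 lb; LOI loss = 16.42 lb

All arithmetic maintains exact precision through every step — in-progress results appear rounded off to 4 significant digits on the page; every reported figure is rounded once only — all derived quantities are carried at exact precision (the six compositions, the totals, the yield, net glass mass, LOI) from the batch weights per 100.0 lb of glass as written in the problem or answer text.
Target oxide masses per 100.0 lb glass melt:
  TiO2: 19.33% × 100.0 = 19.33 lb
  ZrO2: 3.791% × 100.0 = 3.791 lb
  SiO2: 30.69% × 100.0 = 30.69 lb
  SrO: 8.781% × 100.0 = 8.781 lb
  CaO: 29.54% × 100.0 = 29.54 lb
  MgO: 7.866% × 100.0 = 7.866 lb
Sums-versus-targets review from the weights as reported, on the stated basis (sums match the target masses net of answer rounding effects):
  TiO2: 19.53·0.9899 = 19.33 lb (target 19.33 lb)
  ZrO2: 5.679·0.6676 = 3.791 lb (target 3.791 lb)
  SiO2: 5.679·0.3314 + 46.01·0.5212 + 7.592·0.6357 = 30.69 lb (target 30.69 lb)
  SrO: 12.50·0.7025 = 8.781 lb (target 8.781 lb)
  CaO: 46.01·0.4759 + 25.11·0.3044 = 29.54 lb (target 29.54 lb)
  MgO: 7.592·0.3155 + 25.11·0.2179 = 7.867 lb (target 7.866 lb)
Mass balance on the glass: batch total minus LOI = 100.0 lb (the targets, summed, come to 100.0 lb; the stated basis being 100.0 lb — rounding explains the deltas).
Summing the batch: Σ batch = 116.4 lb; ignition loss, Σ(batch × LOI) = 16.42 lb; as yield: glass ÷ batch → 85.90%.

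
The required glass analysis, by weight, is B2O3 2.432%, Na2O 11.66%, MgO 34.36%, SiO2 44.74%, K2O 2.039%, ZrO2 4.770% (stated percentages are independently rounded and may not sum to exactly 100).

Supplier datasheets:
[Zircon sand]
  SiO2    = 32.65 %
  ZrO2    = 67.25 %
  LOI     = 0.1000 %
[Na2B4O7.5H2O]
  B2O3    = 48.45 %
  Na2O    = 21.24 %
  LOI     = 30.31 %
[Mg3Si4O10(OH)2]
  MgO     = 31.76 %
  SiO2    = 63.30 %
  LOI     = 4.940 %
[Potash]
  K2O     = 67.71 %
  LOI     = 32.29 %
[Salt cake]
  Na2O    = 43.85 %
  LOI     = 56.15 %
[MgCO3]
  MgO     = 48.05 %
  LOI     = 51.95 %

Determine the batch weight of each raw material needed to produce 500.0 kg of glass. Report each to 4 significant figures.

Batch per 500.0 kg glass:
  Zircon sand: 35.46 kg
  Na2B4O7.5H2O: 25.10 kg
  Mg3Si4O10(OH)2: 335.1 kg
  Potash: 15.06 kg
  Salt cake: 120.8 kg
  MgCO3: 136.0 kg
Total batch = 667.5 kg; LOI loss = 167.5 kg; yield = 74.90%

Each numeric step maintains full float precision through every step; working values appear with 4-significant-digit rounding in the printout. Each reported value is rounded just once; derived quantities, including yield, totals, six oxide percentages, LOI, glass mass, are carried using the weight values for 500.0 kg of glass at exact precision precisely as stated by the problem or the answer.
Target masses of each oxide per 500.0 kg glass:
  B2O3: 2.432% × 500.0 = 12.16 kg
  Na2O: 11.66% × 500.0 = 58.30 kg
  MgO: 34.36% × 500.0 = 171.8 kg
  SiO2: 44.74% × 500.0 = 223.7 kg
  K2O: 2.039% × 500.0 = 10.20 kg
  ZrO2: 4.770% × 500.0 = 23.85 kg
Balance tally, oxide-wise, given the weights on record, on the stated basis (delivered sums recover each target within answer rounding):
  B2O3: 25.10·0.4845 = 12.16 kg (target 12.16 kg)
  Na2O: 25.10·0.2124 + 120.8·0.4385 = 58.30 kg (target 58.30 kg)
  MgO: 335.1·0.3176 + 136.0·0.4805 = 171.8 kg (target 171.8 kg)
  SiO2: 35.46·0.3265 + 335.1·0.6330 = 223.7 kg (target 223.7 kg)
  K2O: 15.06·0.6771 = 10.20 kg (target 10.20 kg)
  ZrO2: 35.46·0.6725 = 23.85 kg (target 23.85 kg)
The glass-mass cross-check: total batch − LOI = 500.0 kg (oxide target masses add up to 500.0 kg; the stated basis being 500.0 kg — any gap is answer rounding).
Summing the batch: Σ batch = 667.5 kg; Σ batch·LOI gives LOI loss = 167.5 kg; the yield ratio, glass ÷ batch: 74.90%.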